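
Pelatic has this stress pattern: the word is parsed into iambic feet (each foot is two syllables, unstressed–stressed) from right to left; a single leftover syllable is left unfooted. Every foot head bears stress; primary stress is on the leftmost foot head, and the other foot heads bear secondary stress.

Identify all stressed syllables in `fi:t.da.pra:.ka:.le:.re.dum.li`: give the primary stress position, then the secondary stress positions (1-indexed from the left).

Parse right to left into iambic (σˈσ) feet: (fi:t.ˈda) (pra:.ˈka:) (le:.ˈre) (dum.ˈli).
Foot heads (stressed positions): 2, 4, 6, 8.
End Rule Leftmost: primary stress on the leftmost head = syllable 2.
Secondary stress on 4, 6, 8: fi:t.ˈda.pra:.ˌka:.le:.ˌre.dum.ˌli.

primary 2, secondary 4, 6, 8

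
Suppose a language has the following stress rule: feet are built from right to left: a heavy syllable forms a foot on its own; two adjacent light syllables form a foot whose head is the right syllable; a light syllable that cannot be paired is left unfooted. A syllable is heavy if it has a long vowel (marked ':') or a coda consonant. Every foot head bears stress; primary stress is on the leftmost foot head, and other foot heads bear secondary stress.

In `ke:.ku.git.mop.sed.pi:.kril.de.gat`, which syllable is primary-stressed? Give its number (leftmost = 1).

1

Weights: 1 ke: H, 2 ku L, 3 git H, 4 mop H, 5 sed H, 6 pi: H, 7 kril H, 8 de L, 9 gat H.
Parse right to left (heavy = foot alone; LL = one foot; stranded L unfooted): (ˈke:) ku (ˈgit) (ˈmop) (ˈsed) (ˈpi:) (ˈkril) de (ˈgat).
Foot heads: 1, 3, 4, 5, 6, 7, 9.
Primary stress on the leftmost head = syllable 1.
Primary stress: syllable 1 → ˈke:.ku.git.mop.sed.pi:.kril.de.gat.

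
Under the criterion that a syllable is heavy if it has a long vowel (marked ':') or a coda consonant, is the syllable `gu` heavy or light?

`gu`: short vowel, open (no coda). Short vowel, open → light.

light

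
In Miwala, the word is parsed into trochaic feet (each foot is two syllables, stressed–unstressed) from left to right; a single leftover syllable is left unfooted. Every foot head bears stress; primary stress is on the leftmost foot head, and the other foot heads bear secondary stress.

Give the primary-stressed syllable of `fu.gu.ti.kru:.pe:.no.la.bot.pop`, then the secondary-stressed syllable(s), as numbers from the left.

Parse left to right into trochaic (ˈσσ) feet: (ˈfu.gu) (ˈti.kru:) (ˈpe:.no) (ˈla.bot) pop. Syllable 9 is left unfooted.
Foot heads (stressed positions): 1, 3, 5, 7.
End Rule Leftmost: primary stress on the leftmost head = syllable 1.
Secondary stress on 3, 5, 7: ˈfu.gu.ˌti.kru:.ˌpe:.no.ˌla.bot.pop.

primary 1, secondary 3, 5, 7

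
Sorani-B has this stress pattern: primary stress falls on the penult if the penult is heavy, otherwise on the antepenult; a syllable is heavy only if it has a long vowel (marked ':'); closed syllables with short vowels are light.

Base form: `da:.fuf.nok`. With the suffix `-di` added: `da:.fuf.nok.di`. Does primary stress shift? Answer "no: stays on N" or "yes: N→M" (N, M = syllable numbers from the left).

yes: 1→2

Base `da:.fuf.nok` (3 syllables):
  Weights: 1 da: H, 2 fuf L, 3 nok L.
  The penult (syllable 2, fuf) is light, so stress falls on the antepenult (syllable 1, da:).
  → primary stress on syllable 1.
Suffixed `da:.fuf.nok.di` (4 syllables):
  Weights: 2 fuf L, 3 nok L, 4 di L.
  The penult (syllable 3, nok) is light, so stress falls on the antepenult (syllable 2, fuf).
  → primary stress on syllable 2.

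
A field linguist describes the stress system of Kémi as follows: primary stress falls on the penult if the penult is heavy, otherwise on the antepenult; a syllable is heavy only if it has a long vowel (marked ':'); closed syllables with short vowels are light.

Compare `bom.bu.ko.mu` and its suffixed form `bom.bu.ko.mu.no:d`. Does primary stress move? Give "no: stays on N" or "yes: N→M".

yes: 2→3

Base `bom.bu.ko.mu` (4 syllables):
  Weights: 2 bu L, 3 ko L, 4 mu L.
  The penult (syllable 3, ko) is light, so stress falls on the antepenult (syllable 2, bu).
  → primary stress on syllable 2.
Suffixed `bom.bu.ko.mu.no:d` (5 syllables):
  Weights: 3 ko L, 4 mu L, 5 no:d H.
  The penult (syllable 4, mu) is light, so stress falls on the antepenult (syllable 3, ko).
  → primary stress on syllable 3.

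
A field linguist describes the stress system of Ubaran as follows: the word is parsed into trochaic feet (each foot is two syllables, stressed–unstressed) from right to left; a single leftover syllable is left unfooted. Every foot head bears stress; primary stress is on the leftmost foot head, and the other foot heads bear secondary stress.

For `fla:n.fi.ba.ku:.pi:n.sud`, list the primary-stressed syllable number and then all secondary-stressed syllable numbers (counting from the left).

primary 1, secondary 3, 5

Parse right to left into trochaic (ˈσσ) feet: (ˈfla:n.fi) (ˈba.ku:) (ˈpi:n.sud).
Foot heads (stressed positions): 1, 3, 5.
End Rule Leftmost: primary stress on the leftmost head = syllable 1.
Secondary stress on 3, 5: ˈfla:n.fi.ˌba.ku:.ˌpi:n.sud.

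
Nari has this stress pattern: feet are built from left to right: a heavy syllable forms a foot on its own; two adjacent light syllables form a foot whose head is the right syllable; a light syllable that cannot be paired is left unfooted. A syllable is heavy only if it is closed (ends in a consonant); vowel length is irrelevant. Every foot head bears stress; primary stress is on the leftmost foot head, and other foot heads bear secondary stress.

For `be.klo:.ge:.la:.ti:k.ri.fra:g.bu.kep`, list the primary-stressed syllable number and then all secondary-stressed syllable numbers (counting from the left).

primary 2, secondary 4, 5, 7, 9

Weights: 1 be L, 2 klo: L, 3 ge: L, 4 la: L, 5 ti:k H, 6 ri L, 7 fra:g H, 8 bu L, 9 kep H.
Parse left to right (heavy = foot alone; LL = one foot; stranded L unfooted): (be.ˈklo:) (ge:.ˈla:) (ˈti:k) ri (ˈfra:g) bu (ˈkep).
Foot heads: 2, 4, 5, 7, 9.
Primary stress on the leftmost head = syllable 2.
Secondary stress on 4, 5, 7, 9: be.ˈklo:.ge:.ˌla:.ˌti:k.ri.ˌfra:g.bu.ˌkep.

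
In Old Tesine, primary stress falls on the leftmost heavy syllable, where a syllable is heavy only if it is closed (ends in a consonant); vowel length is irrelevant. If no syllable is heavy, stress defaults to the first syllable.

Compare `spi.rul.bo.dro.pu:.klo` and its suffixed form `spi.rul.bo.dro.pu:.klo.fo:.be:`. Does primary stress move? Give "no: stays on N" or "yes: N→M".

no: stays on 2

Base `spi.rul.bo.dro.pu:.klo` (6 syllables):
  Weights: 1 spi L, 2 rul H, 3 bo L, 4 dro L, 5 pu: L, 6 klo L.
  Heavy syllables in the domain: 2. The leftmost is syllable 2 (rul).
  → primary stress on syllable 2.
Suffixed `spi.rul.bo.dro.pu:.klo.fo:.be:` (8 syllables):
  Weights: 1 spi L, 2 rul H, 3 bo L, 4 dro L, 5 pu: L, 6 klo L, 7 fo: L, 8 be: L.
  Heavy syllables in the domain: 2. The leftmost is syllable 2 (rul).
  → primary stress on syllable 2.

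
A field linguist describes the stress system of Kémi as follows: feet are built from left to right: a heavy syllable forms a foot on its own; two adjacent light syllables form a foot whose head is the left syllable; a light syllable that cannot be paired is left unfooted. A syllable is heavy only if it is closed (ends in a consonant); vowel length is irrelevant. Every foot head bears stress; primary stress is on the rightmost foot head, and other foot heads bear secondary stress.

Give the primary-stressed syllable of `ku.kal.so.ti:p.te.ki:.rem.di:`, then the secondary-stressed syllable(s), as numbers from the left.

primary 7, secondary 2, 4, 5

Weights: 1 ku L, 2 kal H, 3 so L, 4 ti:p H, 5 te L, 6 ki: L, 7 rem H, 8 di: L.
Parse left to right (heavy = foot alone; LL = one foot; stranded L unfooted): ku (ˈkal) so (ˈti:p) (ˈte.ki:) (ˈrem) di:.
Foot heads: 2, 4, 5, 7.
Primary stress on the rightmost head = syllable 7.
Secondary stress on 2, 4, 5: ku.ˌkal.so.ˌti:p.ˌte.ki:.ˈrem.di:.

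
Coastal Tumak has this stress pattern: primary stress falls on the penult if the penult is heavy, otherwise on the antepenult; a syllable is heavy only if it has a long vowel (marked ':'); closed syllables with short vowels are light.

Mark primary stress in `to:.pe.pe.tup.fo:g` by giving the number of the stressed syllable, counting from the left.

3

Weights: 3 pe L, 4 tup L, 5 fo:g H.
The penult (syllable 4, tup) is light, so stress falls on the antepenult (syllable 3, pe).
Primary stress: syllable 3 → to:.pe.ˈpe.tup.fo:g.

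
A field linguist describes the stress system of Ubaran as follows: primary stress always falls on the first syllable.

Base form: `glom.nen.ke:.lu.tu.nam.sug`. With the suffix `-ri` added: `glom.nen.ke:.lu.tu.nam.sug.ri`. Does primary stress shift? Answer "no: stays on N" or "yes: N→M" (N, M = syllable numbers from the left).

no: stays on 1

Base `glom.nen.ke:.lu.tu.nam.sug` (7 syllables):
  The word has 7 syllables; the first syllable is syllable 1 (glom).
  → primary stress on syllable 1.
Suffixed `glom.nen.ke:.lu.tu.nam.sug.ri` (8 syllables):
  The word has 8 syllables; the first syllable is syllable 1 (glom).
  → primary stress on syllable 1.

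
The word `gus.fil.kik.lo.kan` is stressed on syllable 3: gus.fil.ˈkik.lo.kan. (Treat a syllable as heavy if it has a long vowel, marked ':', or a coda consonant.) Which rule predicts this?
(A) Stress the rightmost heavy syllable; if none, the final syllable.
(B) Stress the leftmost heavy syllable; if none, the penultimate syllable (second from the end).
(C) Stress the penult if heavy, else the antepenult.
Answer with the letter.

C

Rule A → syllable 5 (observed: 3).
Rule B → syllable 1 (observed: 3).
Rule C → syllable 3 ✓.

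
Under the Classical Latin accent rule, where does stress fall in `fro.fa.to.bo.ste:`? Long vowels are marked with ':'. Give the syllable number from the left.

3

Classical Latin: stress the penult if heavy (long vowel or closed), else the antepenult.
Weights: 3 to L, 4 bo L, 5 ste: H.
The penult (syllable 4, bo) is light, so stress falls on the antepenult (syllable 3, to).
Stress on syllable 3: fro.fa.ˈto.bo.ste:.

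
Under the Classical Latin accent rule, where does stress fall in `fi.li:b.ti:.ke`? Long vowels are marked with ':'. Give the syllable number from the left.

Classical Latin: stress the penult if heavy (long vowel or closed), else the antepenult.
Weights: 2 li:b H, 3 ti: H, 4 ke L.
The penult (syllable 3, ti:) is heavy, so it takes stress.
Stress on syllable 3: fi.li:b.ˈti:.ke.

3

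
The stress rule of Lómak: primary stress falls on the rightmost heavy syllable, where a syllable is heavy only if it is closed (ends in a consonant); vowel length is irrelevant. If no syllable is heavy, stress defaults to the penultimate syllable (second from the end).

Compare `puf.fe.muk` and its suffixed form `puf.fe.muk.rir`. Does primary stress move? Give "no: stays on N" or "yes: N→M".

yes: 3→4

Base `puf.fe.muk` (3 syllables):
  Weights: 1 puf H, 2 fe L, 3 muk H.
  Heavy syllables in the domain: 1, 3. The rightmost is syllable 3 (muk).
  → primary stress on syllable 3.
Suffixed `puf.fe.muk.rir` (4 syllables):
  Weights: 1 puf H, 2 fe L, 3 muk H, 4 rir H.
  Heavy syllables in the domain: 1, 3, 4. The rightmost is syllable 4 (rir).
  → primary stress on syllable 4.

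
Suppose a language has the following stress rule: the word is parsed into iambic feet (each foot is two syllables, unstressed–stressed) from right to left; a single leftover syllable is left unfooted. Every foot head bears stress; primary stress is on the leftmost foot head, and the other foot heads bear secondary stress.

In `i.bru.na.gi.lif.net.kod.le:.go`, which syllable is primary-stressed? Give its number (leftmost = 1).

Parse right to left into iambic (σˈσ) feet: i (bru.ˈna) (gi.ˈlif) (net.ˈkod) (le:.ˈgo). Syllable 1 is left unfooted.
Foot heads (stressed positions): 3, 5, 7, 9.
End Rule Leftmost: primary stress on the leftmost head = syllable 3.
Primary stress: syllable 3 → i.bru.ˈna.gi.lif.net.kod.le:.go.

3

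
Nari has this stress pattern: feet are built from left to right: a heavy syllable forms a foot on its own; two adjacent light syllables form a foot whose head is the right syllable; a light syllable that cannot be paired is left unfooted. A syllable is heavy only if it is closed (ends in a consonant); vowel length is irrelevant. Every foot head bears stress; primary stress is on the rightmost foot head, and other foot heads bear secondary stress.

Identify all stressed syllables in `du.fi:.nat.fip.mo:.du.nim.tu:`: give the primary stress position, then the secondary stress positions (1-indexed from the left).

primary 7, secondary 2, 3, 4, 6

Weights: 1 du L, 2 fi: L, 3 nat H, 4 fip H, 5 mo: L, 6 du L, 7 nim H, 8 tu: L.
Parse left to right (heavy = foot alone; LL = one foot; stranded L unfooted): (du.ˈfi:) (ˈnat) (ˈfip) (mo:.ˈdu) (ˈnim) tu:.
Foot heads: 2, 3, 4, 6, 7.
Primary stress on the rightmost head = syllable 7.
Secondary stress on 2, 3, 4, 6: du.ˌfi:.ˌnat.ˌfip.mo:.ˌdu.ˈnim.tu:.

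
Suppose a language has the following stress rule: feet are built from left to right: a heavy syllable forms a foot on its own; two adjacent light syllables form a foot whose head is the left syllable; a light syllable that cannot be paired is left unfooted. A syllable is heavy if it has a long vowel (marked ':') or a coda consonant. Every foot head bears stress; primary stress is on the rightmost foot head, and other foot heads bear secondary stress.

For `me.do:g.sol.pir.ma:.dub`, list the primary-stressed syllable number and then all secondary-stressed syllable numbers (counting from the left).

Weights: 1 me L, 2 do:g H, 3 sol H, 4 pir H, 5 ma: H, 6 dub H.
Parse left to right (heavy = foot alone; LL = one foot; stranded L unfooted): me (ˈdo:g) (ˈsol) (ˈpir) (ˈma:) (ˈdub).
Foot heads: 2, 3, 4, 5, 6.
Primary stress on the rightmost head = syllable 6.
Secondary stress on 2, 3, 4, 5: me.ˌdo:g.ˌsol.ˌpir.ˌma:.ˈdub.

primary 6, secondary 2, 3, 4, 5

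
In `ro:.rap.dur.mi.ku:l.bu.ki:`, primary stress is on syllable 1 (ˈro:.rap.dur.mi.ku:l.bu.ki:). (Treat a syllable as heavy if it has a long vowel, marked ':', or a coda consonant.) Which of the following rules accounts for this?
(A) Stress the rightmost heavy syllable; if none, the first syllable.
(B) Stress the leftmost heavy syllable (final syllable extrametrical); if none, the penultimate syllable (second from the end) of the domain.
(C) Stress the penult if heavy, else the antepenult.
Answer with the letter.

B

Rule A → syllable 7 (observed: 1).
Rule B → syllable 1 ✓.
Rule C → syllable 5 (observed: 1).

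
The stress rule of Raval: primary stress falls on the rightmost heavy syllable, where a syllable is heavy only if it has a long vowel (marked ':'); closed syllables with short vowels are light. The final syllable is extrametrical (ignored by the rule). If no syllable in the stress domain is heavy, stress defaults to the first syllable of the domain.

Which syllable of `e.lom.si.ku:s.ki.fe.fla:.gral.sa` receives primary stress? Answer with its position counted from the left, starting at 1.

The final syllable (9, sa) is extrametrical; the stress domain is syllables 1–8.
Weights: 1 e L, 2 lom L, 3 si L, 4 ku:s H, 5 ki L, 6 fe L, 7 fla: H, 8 gral L.
Heavy syllables in the domain: 4, 7. The rightmost is syllable 7 (fla:).
Primary stress: syllable 7 → e.lom.si.ku:s.ki.fe.ˈfla:.gral.sa.

7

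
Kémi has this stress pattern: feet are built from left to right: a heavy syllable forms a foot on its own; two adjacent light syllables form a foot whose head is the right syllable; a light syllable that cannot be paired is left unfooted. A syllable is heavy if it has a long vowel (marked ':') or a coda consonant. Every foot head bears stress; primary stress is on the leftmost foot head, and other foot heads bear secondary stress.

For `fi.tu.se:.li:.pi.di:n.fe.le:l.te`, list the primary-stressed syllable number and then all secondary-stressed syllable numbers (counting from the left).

Weights: 1 fi L, 2 tu L, 3 se: H, 4 li: H, 5 pi L, 6 di:n H, 7 fe L, 8 le:l H, 9 te L.
Parse left to right (heavy = foot alone; LL = one foot; stranded L unfooted): (fi.ˈtu) (ˈse:) (ˈli:) pi (ˈdi:n) fe (ˈle:l) te.
Foot heads: 2, 3, 4, 6, 8.
Primary stress on the leftmost head = syllable 2.
Secondary stress on 3, 4, 6, 8: fi.ˈtu.ˌse:.ˌli:.pi.ˌdi:n.fe.ˌle:l.te.

primary 2, secondary 3, 4, 6, 8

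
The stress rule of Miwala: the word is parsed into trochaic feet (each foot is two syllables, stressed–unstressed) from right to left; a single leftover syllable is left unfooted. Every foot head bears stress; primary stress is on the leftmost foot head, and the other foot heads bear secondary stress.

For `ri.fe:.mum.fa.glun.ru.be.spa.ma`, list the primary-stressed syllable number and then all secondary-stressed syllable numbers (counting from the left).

primary 2, secondary 4, 6, 8

Parse right to left into trochaic (ˈσσ) feet: ri (ˈfe:.mum) (ˈfa.glun) (ˈru.be) (ˈspa.ma). Syllable 1 is left unfooted.
Foot heads (stressed positions): 2, 4, 6, 8.
End Rule Leftmost: primary stress on the leftmost head = syllable 2.
Secondary stress on 4, 6, 8: ri.ˈfe:.mum.ˌfa.glun.ˌru.be.ˌspa.ma.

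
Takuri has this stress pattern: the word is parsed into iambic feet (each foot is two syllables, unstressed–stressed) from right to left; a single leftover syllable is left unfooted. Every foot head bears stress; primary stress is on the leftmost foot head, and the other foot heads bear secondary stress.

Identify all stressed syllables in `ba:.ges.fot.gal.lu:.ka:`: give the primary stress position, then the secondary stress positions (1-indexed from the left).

primary 2, secondary 4, 6

Parse right to left into iambic (σˈσ) feet: (ba:.ˈges) (fot.ˈgal) (lu:.ˈka:).
Foot heads (stressed positions): 2, 4, 6.
End Rule Leftmost: primary stress on the leftmost head = syllable 2.
Secondary stress on 4, 6: ba:.ˈges.fot.ˌgal.lu:.ˌka:.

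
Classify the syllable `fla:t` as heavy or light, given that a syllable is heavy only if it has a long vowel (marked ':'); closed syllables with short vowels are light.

`fla:t`: long vowel, closed (coda /t/). Long vowel → heavy.

heavy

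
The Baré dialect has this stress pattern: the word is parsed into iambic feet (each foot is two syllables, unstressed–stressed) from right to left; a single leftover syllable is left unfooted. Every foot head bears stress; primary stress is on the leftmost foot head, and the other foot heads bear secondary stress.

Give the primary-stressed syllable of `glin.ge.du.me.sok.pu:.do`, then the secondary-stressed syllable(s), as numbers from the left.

Parse right to left into iambic (σˈσ) feet: glin (ge.ˈdu) (me.ˈsok) (pu:.ˈdo). Syllable 1 is left unfooted.
Foot heads (stressed positions): 3, 5, 7.
End Rule Leftmost: primary stress on the leftmost head = syllable 3.
Secondary stress on 5, 7: glin.ge.ˈdu.me.ˌsok.pu:.ˌdo.

primary 3, secondary 5, 7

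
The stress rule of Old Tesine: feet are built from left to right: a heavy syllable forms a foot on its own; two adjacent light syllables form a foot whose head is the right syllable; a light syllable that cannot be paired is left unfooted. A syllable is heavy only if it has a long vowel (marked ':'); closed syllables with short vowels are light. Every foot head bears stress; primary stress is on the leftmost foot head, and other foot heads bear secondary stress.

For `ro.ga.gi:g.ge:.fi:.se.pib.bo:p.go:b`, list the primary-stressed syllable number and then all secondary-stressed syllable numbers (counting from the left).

primary 2, secondary 3, 4, 5, 7, 8, 9

Weights: 1 ro L, 2 ga L, 3 gi:g H, 4 ge: H, 5 fi: H, 6 se L, 7 pib L, 8 bo:p H, 9 go:b H.
Parse left to right (heavy = foot alone; LL = one foot; stranded L unfooted): (ro.ˈga) (ˈgi:g) (ˈge:) (ˈfi:) (se.ˈpib) (ˈbo:p) (ˈgo:b).
Foot heads: 2, 3, 4, 5, 7, 8, 9.
Primary stress on the leftmost head = syllable 2.
Secondary stress on 3, 4, 5, 7, 8, 9: ro.ˈga.ˌgi:g.ˌge:.ˌfi:.se.ˌpib.ˌbo:p.ˌgo:b.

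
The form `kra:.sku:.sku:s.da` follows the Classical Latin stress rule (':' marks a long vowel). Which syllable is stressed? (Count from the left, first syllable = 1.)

Classical Latin: stress the penult if heavy (long vowel or closed), else the antepenult.
Weights: 2 sku: H, 3 sku:s H, 4 da L.
The penult (syllable 3, sku:s) is heavy, so it takes stress.
Stress on syllable 3: kra:.sku:.ˈsku:s.da.

3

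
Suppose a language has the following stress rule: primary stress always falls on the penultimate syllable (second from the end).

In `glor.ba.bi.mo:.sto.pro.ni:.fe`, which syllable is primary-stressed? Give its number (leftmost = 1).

The word has 8 syllables; the penultimate syllable (second from the end) is syllable 7 (ni:).
Primary stress: syllable 7 → glor.ba.bi.mo:.sto.pro.ˈni:.fe.

7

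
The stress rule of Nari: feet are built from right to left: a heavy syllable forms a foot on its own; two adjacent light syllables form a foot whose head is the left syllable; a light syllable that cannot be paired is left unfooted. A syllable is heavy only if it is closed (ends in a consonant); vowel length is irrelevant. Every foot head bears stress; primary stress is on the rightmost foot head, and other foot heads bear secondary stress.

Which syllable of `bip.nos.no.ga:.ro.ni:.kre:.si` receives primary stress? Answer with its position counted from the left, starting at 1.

Weights: 1 bip H, 2 nos H, 3 no L, 4 ga: L, 5 ro L, 6 ni: L, 7 kre: L, 8 si L.
Parse right to left (heavy = foot alone; LL = one foot; stranded L unfooted): (ˈbip) (ˈnos) (ˈno.ga:) (ˈro.ni:) (ˈkre:.si).
Foot heads: 1, 2, 3, 5, 7.
Primary stress on the rightmost head = syllable 7.
Primary stress: syllable 7 → bip.nos.no.ga:.ro.ni:.ˈkre:.si.

7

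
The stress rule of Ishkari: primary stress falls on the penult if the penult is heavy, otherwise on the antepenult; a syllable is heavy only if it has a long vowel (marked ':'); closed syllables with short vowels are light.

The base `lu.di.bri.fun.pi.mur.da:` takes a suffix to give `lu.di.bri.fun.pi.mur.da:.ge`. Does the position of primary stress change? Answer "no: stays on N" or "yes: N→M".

Base `lu.di.bri.fun.pi.mur.da:` (7 syllables):
  Weights: 5 pi L, 6 mur L, 7 da: H.
  The penult (syllable 6, mur) is light, so stress falls on the antepenult (syllable 5, pi).
  → primary stress on syllable 5.
Suffixed `lu.di.bri.fun.pi.mur.da:.ge` (8 syllables):
  Weights: 6 mur L, 7 da: H, 8 ge L.
  The penult (syllable 7, da:) is heavy, so it takes stress.
  → primary stress on syllable 7.

yes: 5→7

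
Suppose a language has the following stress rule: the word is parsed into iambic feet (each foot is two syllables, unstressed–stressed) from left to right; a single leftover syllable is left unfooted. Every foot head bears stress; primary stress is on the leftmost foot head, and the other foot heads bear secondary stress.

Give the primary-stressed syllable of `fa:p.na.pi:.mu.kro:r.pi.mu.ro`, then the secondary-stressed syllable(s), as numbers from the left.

Parse left to right into iambic (σˈσ) feet: (fa:p.ˈna) (pi:.ˈmu) (kro:r.ˈpi) (mu.ˈro).
Foot heads (stressed positions): 2, 4, 6, 8.
End Rule Leftmost: primary stress on the leftmost head = syllable 2.
Secondary stress on 4, 6, 8: fa:p.ˈna.pi:.ˌmu.kro:r.ˌpi.mu.ˌro.

primary 2, secondary 4, 6, 8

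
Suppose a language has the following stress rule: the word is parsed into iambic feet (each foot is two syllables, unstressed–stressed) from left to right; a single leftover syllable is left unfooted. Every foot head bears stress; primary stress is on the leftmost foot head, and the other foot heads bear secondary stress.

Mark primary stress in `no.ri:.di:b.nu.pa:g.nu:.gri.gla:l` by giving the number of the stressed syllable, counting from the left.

2

Parse left to right into iambic (σˈσ) feet: (no.ˈri:) (di:b.ˈnu) (pa:g.ˈnu:) (gri.ˈgla:l).
Foot heads (stressed positions): 2, 4, 6, 8.
End Rule Leftmost: primary stress on the leftmost head = syllable 2.
Primary stress: syllable 2 → no.ˈri:.di:b.nu.pa:g.nu:.gri.gla:l.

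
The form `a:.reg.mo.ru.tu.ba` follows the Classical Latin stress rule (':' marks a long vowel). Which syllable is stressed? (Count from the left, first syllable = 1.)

4

Classical Latin: stress the penult if heavy (long vowel or closed), else the antepenult.
Weights: 4 ru L, 5 tu L, 6 ba L.
The penult (syllable 5, tu) is light, so stress falls on the antepenult (syllable 4, ru).
Stress on syllable 4: a:.reg.mo.ˈru.tu.ba.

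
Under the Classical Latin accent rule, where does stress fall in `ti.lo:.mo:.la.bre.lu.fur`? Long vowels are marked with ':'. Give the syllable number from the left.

Classical Latin: stress the penult if heavy (long vowel or closed), else the antepenult.
Weights: 5 bre L, 6 lu L, 7 fur H.
The penult (syllable 6, lu) is light, so stress falls on the antepenult (syllable 5, bre).
Stress on syllable 5: ti.lo:.mo:.la.ˈbre.lu.fur.

5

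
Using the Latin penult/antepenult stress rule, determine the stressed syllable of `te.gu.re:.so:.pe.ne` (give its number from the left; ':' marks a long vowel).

4

Classical Latin: stress the penult if heavy (long vowel or closed), else the antepenult.
Weights: 4 so: H, 5 pe L, 6 ne L.
The penult (syllable 5, pe) is light, so stress falls on the antepenult (syllable 4, so:).
Stress on syllable 4: te.gu.re:.ˈso:.pe.ne.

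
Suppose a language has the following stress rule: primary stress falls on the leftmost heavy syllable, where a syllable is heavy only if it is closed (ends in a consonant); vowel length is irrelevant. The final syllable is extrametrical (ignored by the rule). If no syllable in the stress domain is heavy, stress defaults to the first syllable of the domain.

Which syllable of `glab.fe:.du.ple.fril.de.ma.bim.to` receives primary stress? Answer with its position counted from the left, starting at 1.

The final syllable (9, to) is extrametrical; the stress domain is syllables 1–8.
Weights: 1 glab H, 2 fe: L, 3 du L, 4 ple L, 5 fril H, 6 de L, 7 ma L, 8 bim H.
Heavy syllables in the domain: 1, 5, 8. The leftmost is syllable 1 (glab).
Primary stress: syllable 1 → ˈglab.fe:.du.ple.fril.de.ma.bim.to.

1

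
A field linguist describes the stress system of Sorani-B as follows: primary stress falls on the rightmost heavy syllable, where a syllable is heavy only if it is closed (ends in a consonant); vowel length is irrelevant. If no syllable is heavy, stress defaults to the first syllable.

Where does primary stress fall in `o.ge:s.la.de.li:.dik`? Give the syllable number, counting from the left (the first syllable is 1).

6

Weights: 1 o L, 2 ge:s H, 3 la L, 4 de L, 5 li: L, 6 dik H.
Heavy syllables in the domain: 2, 6. The rightmost is syllable 6 (dik).
Primary stress: syllable 6 → o.ge:s.la.de.li:.ˈdik.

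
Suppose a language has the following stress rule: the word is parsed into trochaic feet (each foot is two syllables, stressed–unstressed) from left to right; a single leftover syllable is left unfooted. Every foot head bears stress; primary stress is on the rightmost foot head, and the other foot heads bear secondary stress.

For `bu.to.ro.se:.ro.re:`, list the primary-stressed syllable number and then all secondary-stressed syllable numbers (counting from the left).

Parse left to right into trochaic (ˈσσ) feet: (ˈbu.to) (ˈro.se:) (ˈro.re:).
Foot heads (stressed positions): 1, 3, 5.
End Rule Rightmost: primary stress on the rightmost head = syllable 5.
Secondary stress on 1, 3: ˌbu.to.ˌro.se:.ˈro.re:.

primary 5, secondary 1, 3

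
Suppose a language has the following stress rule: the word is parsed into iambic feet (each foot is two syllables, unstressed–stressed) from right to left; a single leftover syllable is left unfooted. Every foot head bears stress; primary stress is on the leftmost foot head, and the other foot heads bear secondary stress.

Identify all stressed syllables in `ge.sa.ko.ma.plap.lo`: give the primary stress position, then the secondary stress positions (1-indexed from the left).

primary 2, secondary 4, 6

Parse right to left into iambic (σˈσ) feet: (ge.ˈsa) (ko.ˈma) (plap.ˈlo).
Foot heads (stressed positions): 2, 4, 6.
End Rule Leftmost: primary stress on the leftmost head = syllable 2.
Secondary stress on 4, 6: ge.ˈsa.ko.ˌma.plap.ˌlo.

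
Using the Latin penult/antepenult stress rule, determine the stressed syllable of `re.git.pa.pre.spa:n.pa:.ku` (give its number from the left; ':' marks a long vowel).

6

Classical Latin: stress the penult if heavy (long vowel or closed), else the antepenult.
Weights: 5 spa:n H, 6 pa: H, 7 ku L.
The penult (syllable 6, pa:) is heavy, so it takes stress.
Stress on syllable 6: re.git.pa.pre.spa:n.ˈpa:.ku.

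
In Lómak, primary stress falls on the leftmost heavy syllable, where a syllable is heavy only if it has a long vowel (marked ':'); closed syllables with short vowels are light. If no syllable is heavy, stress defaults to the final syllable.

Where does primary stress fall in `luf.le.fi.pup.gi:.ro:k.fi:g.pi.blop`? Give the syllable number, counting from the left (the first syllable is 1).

5

Weights: 1 luf L, 2 le L, 3 fi L, 4 pup L, 5 gi: H, 6 ro:k H, 7 fi:g H, 8 pi L, 9 blop L.
Heavy syllables in the domain: 5, 6, 7. The leftmost is syllable 5 (gi:).
Primary stress: syllable 5 → luf.le.fi.pup.ˈgi:.ro:k.fi:g.pi.blop.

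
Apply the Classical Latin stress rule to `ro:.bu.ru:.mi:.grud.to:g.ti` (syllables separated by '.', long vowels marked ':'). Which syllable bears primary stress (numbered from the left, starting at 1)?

Classical Latin: stress the penult if heavy (long vowel or closed), else the antepenult.
Weights: 5 grud H, 6 to:g H, 7 ti L.
The penult (syllable 6, to:g) is heavy, so it takes stress.
Stress on syllable 6: ro:.bu.ru:.mi:.grud.ˈto:g.ti.

6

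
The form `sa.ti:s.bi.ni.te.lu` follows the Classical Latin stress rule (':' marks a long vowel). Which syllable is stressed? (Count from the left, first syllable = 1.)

Classical Latin: stress the penult if heavy (long vowel or closed), else the antepenult.
Weights: 4 ni L, 5 te L, 6 lu L.
The penult (syllable 5, te) is light, so stress falls on the antepenult (syllable 4, ni).
Stress on syllable 4: sa.ti:s.bi.ˈni.te.lu.

4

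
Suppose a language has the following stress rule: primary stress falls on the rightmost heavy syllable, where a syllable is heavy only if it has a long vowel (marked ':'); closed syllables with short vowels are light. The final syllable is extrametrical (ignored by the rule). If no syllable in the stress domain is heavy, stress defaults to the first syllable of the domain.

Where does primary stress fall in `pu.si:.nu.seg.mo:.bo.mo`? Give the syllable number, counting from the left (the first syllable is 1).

5

The final syllable (7, mo) is extrametrical; the stress domain is syllables 1–6.
Weights: 1 pu L, 2 si: H, 3 nu L, 4 seg L, 5 mo: H, 6 bo L.
Heavy syllables in the domain: 2, 5. The rightmost is syllable 5 (mo:).
Primary stress: syllable 5 → pu.si:.nu.seg.ˈmo:.bo.mo.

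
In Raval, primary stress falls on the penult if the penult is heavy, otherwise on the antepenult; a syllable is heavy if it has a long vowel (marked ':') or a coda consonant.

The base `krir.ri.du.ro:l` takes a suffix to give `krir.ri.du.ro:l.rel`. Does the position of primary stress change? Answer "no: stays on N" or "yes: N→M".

Base `krir.ri.du.ro:l` (4 syllables):
  Weights: 2 ri L, 3 du L, 4 ro:l H.
  The penult (syllable 3, du) is light, so stress falls on the antepenult (syllable 2, ri).
  → primary stress on syllable 2.
Suffixed `krir.ri.du.ro:l.rel` (5 syllables):
  Weights: 3 du L, 4 ro:l H, 5 rel H.
  The penult (syllable 4, ro:l) is heavy, so it takes stress.
  → primary stress on syllable 4.

yes: 2→4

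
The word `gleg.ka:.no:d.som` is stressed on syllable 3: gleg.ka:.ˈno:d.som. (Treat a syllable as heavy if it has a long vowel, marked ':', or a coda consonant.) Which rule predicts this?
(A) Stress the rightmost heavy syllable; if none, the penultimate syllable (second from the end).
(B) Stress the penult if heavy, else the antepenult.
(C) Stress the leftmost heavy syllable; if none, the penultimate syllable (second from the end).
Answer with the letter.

Rule A → syllable 4 (observed: 3).
Rule B → syllable 3 ✓.
Rule C → syllable 1 (observed: 3).

B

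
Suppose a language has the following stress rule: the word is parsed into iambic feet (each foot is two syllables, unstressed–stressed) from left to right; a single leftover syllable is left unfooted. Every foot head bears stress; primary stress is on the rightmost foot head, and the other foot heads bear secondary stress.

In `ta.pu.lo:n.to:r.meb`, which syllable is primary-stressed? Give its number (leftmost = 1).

Parse left to right into iambic (σˈσ) feet: (ta.ˈpu) (lo:n.ˈto:r) meb. Syllable 5 is left unfooted.
Foot heads (stressed positions): 2, 4.
End Rule Rightmost: primary stress on the rightmost head = syllable 4.
Primary stress: syllable 4 → ta.pu.lo:n.ˈto:r.meb.

4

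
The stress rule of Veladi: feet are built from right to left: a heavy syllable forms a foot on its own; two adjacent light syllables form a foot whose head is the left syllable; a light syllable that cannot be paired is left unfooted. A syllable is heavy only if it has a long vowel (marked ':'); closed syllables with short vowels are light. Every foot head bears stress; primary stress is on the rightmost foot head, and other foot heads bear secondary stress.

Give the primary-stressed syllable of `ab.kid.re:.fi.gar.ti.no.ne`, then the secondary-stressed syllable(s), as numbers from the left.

Weights: 1 ab L, 2 kid L, 3 re: H, 4 fi L, 5 gar L, 6 ti L, 7 no L, 8 ne L.
Parse right to left (heavy = foot alone; LL = one foot; stranded L unfooted): (ˈab.kid) (ˈre:) fi (ˈgar.ti) (ˈno.ne).
Foot heads: 1, 3, 5, 7.
Primary stress on the rightmost head = syllable 7.
Secondary stress on 1, 3, 5: ˌab.kid.ˌre:.fi.ˌgar.ti.ˈno.ne.

primary 7, secondary 1, 3, 5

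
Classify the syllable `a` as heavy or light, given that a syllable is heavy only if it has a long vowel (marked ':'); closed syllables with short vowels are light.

light

`a`: short vowel, open (no coda). Short vowel → light.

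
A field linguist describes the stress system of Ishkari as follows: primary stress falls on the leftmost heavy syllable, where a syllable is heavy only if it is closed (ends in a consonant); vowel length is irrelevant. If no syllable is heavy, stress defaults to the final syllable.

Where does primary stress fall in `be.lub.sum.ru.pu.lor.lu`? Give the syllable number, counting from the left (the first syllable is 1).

2

Weights: 1 be L, 2 lub H, 3 sum H, 4 ru L, 5 pu L, 6 lor H, 7 lu L.
Heavy syllables in the domain: 2, 3, 6. The leftmost is syllable 2 (lub).
Primary stress: syllable 2 → be.ˈlub.sum.ru.pu.lor.lu.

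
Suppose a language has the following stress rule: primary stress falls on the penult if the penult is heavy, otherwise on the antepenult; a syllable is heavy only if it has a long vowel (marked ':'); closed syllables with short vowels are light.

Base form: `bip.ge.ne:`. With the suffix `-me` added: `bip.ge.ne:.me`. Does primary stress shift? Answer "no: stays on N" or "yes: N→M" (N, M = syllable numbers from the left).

Base `bip.ge.ne:` (3 syllables):
  Weights: 1 bip L, 2 ge L, 3 ne: H.
  The penult (syllable 2, ge) is light, so stress falls on the antepenult (syllable 1, bip).
  → primary stress on syllable 1.
Suffixed `bip.ge.ne:.me` (4 syllables):
  Weights: 2 ge L, 3 ne: H, 4 me L.
  The penult (syllable 3, ne:) is heavy, so it takes stress.
  → primary stress on syllable 3.

yes: 1→3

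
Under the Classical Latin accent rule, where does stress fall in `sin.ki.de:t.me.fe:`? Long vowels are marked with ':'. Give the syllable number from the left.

Classical Latin: stress the penult if heavy (long vowel or closed), else the antepenult.
Weights: 3 de:t H, 4 me L, 5 fe: H.
The penult (syllable 4, me) is light, so stress falls on the antepenult (syllable 3, de:t).
Stress on syllable 3: sin.ki.ˈde:t.me.fe:.

3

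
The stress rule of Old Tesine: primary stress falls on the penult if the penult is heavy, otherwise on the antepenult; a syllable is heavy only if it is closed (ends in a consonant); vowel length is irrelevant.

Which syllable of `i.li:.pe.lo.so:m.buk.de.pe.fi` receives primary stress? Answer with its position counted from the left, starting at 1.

7

Weights: 7 de L, 8 pe L, 9 fi L.
The penult (syllable 8, pe) is light, so stress falls on the antepenult (syllable 7, de).
Primary stress: syllable 7 → i.li:.pe.lo.so:m.buk.ˈde.pe.fi.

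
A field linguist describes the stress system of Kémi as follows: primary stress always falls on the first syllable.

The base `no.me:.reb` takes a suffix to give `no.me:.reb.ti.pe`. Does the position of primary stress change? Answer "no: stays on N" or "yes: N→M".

Base `no.me:.reb` (3 syllables):
  The word has 3 syllables; the first syllable is syllable 1 (no).
  → primary stress on syllable 1.
Suffixed `no.me:.reb.ti.pe` (5 syllables):
  The word has 5 syllables; the first syllable is syllable 1 (no).
  → primary stress on syllable 1.

no: stays on 1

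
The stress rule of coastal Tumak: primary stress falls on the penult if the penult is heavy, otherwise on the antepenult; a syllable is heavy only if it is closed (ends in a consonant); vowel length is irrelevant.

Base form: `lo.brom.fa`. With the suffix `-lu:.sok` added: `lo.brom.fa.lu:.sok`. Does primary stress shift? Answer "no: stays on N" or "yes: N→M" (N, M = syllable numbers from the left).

yes: 2→3

Base `lo.brom.fa` (3 syllables):
  Weights: 1 lo L, 2 brom H, 3 fa L.
  The penult (syllable 2, brom) is heavy, so it takes stress.
  → primary stress on syllable 2.
Suffixed `lo.brom.fa.lu:.sok` (5 syllables):
  Weights: 3 fa L, 4 lu: L, 5 sok H.
  The penult (syllable 4, lu:) is light, so stress falls on the antepenult (syllable 3, fa).
  → primary stress on syllable 3.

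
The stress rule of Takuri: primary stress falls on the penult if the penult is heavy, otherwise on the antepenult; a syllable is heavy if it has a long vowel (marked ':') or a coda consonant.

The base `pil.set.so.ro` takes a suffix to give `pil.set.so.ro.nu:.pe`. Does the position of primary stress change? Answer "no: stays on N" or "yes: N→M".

Base `pil.set.so.ro` (4 syllables):
  Weights: 2 set H, 3 so L, 4 ro L.
  The penult (syllable 3, so) is light, so stress falls on the antepenult (syllable 2, set).
  → primary stress on syllable 2.
Suffixed `pil.set.so.ro.nu:.pe` (6 syllables):
  Weights: 4 ro L, 5 nu: H, 6 pe L.
  The penult (syllable 5, nu:) is heavy, so it takes stress.
  → primary stress on syllable 5.

yes: 2→5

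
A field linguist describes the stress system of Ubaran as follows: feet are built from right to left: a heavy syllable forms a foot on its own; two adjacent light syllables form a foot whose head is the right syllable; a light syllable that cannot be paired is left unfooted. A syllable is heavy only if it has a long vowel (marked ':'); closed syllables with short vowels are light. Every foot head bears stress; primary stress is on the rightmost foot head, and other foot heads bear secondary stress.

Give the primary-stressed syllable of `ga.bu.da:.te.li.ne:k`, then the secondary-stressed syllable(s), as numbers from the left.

primary 6, secondary 2, 3, 5

Weights: 1 ga L, 2 bu L, 3 da: H, 4 te L, 5 li L, 6 ne:k H.
Parse right to left (heavy = foot alone; LL = one foot; stranded L unfooted): (ga.ˈbu) (ˈda:) (te.ˈli) (ˈne:k).
Foot heads: 2, 3, 5, 6.
Primary stress on the rightmost head = syllable 6.
Secondary stress on 2, 3, 5: ga.ˌbu.ˌda:.te.ˌli.ˈne:k.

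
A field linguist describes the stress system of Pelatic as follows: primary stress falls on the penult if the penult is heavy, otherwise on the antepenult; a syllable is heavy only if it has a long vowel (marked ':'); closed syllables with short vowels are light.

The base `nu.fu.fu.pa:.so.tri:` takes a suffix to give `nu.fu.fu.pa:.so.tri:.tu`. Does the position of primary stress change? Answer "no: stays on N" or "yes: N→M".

yes: 4→6

Base `nu.fu.fu.pa:.so.tri:` (6 syllables):
  Weights: 4 pa: H, 5 so L, 6 tri: H.
  The penult (syllable 5, so) is light, so stress falls on the antepenult (syllable 4, pa:).
  → primary stress on syllable 4.
Suffixed `nu.fu.fu.pa:.so.tri:.tu` (7 syllables):
  Weights: 5 so L, 6 tri: H, 7 tu L.
  The penult (syllable 6, tri:) is heavy, so it takes stress.
  → primary stress on syllable 6.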